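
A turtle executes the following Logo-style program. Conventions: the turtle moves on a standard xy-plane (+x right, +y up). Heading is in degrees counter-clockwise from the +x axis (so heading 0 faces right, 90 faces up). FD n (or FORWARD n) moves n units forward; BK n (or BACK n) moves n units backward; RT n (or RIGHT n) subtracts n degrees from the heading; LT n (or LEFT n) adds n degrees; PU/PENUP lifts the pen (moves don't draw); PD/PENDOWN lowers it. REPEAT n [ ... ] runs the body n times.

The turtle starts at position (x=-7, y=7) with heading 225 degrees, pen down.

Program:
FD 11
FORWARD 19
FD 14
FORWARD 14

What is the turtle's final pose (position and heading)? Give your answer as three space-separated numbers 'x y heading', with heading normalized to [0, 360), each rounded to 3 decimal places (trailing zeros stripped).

Answer: -48.012 -34.012 225

Derivation:
Executing turtle program step by step:
Start: pos=(-7,7), heading=225, pen down
FD 11: (-7,7) -> (-14.778,-0.778) [heading=225, draw]
FD 19: (-14.778,-0.778) -> (-28.213,-14.213) [heading=225, draw]
FD 14: (-28.213,-14.213) -> (-38.113,-24.113) [heading=225, draw]
FD 14: (-38.113,-24.113) -> (-48.012,-34.012) [heading=225, draw]
Final: pos=(-48.012,-34.012), heading=225, 4 segment(s) drawn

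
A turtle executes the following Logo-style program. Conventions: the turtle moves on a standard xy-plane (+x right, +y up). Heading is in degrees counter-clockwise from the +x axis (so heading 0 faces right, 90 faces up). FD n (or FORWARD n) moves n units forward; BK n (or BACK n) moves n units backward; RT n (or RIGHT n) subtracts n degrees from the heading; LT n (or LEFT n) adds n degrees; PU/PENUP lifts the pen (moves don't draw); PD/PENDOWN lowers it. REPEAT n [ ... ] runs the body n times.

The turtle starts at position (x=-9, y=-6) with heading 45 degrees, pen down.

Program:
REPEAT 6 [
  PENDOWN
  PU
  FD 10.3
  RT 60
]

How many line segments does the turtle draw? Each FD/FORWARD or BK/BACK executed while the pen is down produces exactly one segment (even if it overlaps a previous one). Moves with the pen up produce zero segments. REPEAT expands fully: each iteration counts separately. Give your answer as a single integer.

Executing turtle program step by step:
Start: pos=(-9,-6), heading=45, pen down
REPEAT 6 [
  -- iteration 1/6 --
  PD: pen down
  PU: pen up
  FD 10.3: (-9,-6) -> (-1.717,1.283) [heading=45, move]
  RT 60: heading 45 -> 345
  -- iteration 2/6 --
  PD: pen down
  PU: pen up
  FD 10.3: (-1.717,1.283) -> (8.232,-1.383) [heading=345, move]
  RT 60: heading 345 -> 285
  -- iteration 3/6 --
  PD: pen down
  PU: pen up
  FD 10.3: (8.232,-1.383) -> (10.898,-11.332) [heading=285, move]
  RT 60: heading 285 -> 225
  -- iteration 4/6 --
  PD: pen down
  PU: pen up
  FD 10.3: (10.898,-11.332) -> (3.615,-18.615) [heading=225, move]
  RT 60: heading 225 -> 165
  -- iteration 5/6 --
  PD: pen down
  PU: pen up
  FD 10.3: (3.615,-18.615) -> (-6.334,-15.949) [heading=165, move]
  RT 60: heading 165 -> 105
  -- iteration 6/6 --
  PD: pen down
  PU: pen up
  FD 10.3: (-6.334,-15.949) -> (-9,-6) [heading=105, move]
  RT 60: heading 105 -> 45
]
Final: pos=(-9,-6), heading=45, 0 segment(s) drawn
Segments drawn: 0

Answer: 0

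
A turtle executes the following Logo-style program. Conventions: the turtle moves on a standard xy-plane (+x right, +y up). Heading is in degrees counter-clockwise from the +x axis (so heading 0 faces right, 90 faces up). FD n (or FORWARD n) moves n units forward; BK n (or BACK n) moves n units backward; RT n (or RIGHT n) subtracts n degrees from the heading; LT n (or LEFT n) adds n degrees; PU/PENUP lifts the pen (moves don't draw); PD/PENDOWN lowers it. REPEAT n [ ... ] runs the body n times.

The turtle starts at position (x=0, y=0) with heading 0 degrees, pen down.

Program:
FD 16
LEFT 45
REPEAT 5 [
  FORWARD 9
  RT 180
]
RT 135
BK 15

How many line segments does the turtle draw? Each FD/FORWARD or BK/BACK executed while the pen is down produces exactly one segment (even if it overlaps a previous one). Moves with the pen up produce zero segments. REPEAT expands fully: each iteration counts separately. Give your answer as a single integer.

Executing turtle program step by step:
Start: pos=(0,0), heading=0, pen down
FD 16: (0,0) -> (16,0) [heading=0, draw]
LT 45: heading 0 -> 45
REPEAT 5 [
  -- iteration 1/5 --
  FD 9: (16,0) -> (22.364,6.364) [heading=45, draw]
  RT 180: heading 45 -> 225
  -- iteration 2/5 --
  FD 9: (22.364,6.364) -> (16,0) [heading=225, draw]
  RT 180: heading 225 -> 45
  -- iteration 3/5 --
  FD 9: (16,0) -> (22.364,6.364) [heading=45, draw]
  RT 180: heading 45 -> 225
  -- iteration 4/5 --
  FD 9: (22.364,6.364) -> (16,0) [heading=225, draw]
  RT 180: heading 225 -> 45
  -- iteration 5/5 --
  FD 9: (16,0) -> (22.364,6.364) [heading=45, draw]
  RT 180: heading 45 -> 225
]
RT 135: heading 225 -> 90
BK 15: (22.364,6.364) -> (22.364,-8.636) [heading=90, draw]
Final: pos=(22.364,-8.636), heading=90, 7 segment(s) drawn
Segments drawn: 7

Answer: 7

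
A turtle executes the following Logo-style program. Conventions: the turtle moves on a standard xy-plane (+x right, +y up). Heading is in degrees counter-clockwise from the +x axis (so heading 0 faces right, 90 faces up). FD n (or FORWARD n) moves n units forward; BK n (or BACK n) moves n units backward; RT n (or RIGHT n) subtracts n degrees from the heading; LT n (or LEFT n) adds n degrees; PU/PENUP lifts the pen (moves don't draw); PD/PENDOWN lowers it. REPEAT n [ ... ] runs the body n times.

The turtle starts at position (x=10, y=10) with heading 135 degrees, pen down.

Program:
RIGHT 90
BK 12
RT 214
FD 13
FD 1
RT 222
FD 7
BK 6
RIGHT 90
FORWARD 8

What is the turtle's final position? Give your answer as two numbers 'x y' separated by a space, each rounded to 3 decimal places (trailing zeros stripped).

Executing turtle program step by step:
Start: pos=(10,10), heading=135, pen down
RT 90: heading 135 -> 45
BK 12: (10,10) -> (1.515,1.515) [heading=45, draw]
RT 214: heading 45 -> 191
FD 13: (1.515,1.515) -> (-11.246,-0.966) [heading=191, draw]
FD 1: (-11.246,-0.966) -> (-12.228,-1.157) [heading=191, draw]
RT 222: heading 191 -> 329
FD 7: (-12.228,-1.157) -> (-6.228,-4.762) [heading=329, draw]
BK 6: (-6.228,-4.762) -> (-11.371,-1.672) [heading=329, draw]
RT 90: heading 329 -> 239
FD 8: (-11.371,-1.672) -> (-15.491,-8.529) [heading=239, draw]
Final: pos=(-15.491,-8.529), heading=239, 6 segment(s) drawn

Answer: -15.491 -8.529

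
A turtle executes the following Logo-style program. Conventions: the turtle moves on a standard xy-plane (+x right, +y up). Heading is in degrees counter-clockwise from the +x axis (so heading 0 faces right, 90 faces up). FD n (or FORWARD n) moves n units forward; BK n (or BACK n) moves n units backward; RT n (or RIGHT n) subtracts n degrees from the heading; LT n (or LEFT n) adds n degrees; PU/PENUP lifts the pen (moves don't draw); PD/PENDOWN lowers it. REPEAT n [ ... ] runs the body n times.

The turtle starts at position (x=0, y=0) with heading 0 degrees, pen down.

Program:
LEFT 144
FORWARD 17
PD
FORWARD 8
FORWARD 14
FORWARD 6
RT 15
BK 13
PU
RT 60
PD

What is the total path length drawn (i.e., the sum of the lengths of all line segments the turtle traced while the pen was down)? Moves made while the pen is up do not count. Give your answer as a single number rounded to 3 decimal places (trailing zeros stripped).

Executing turtle program step by step:
Start: pos=(0,0), heading=0, pen down
LT 144: heading 0 -> 144
FD 17: (0,0) -> (-13.753,9.992) [heading=144, draw]
PD: pen down
FD 8: (-13.753,9.992) -> (-20.225,14.695) [heading=144, draw]
FD 14: (-20.225,14.695) -> (-31.552,22.924) [heading=144, draw]
FD 6: (-31.552,22.924) -> (-36.406,26.45) [heading=144, draw]
RT 15: heading 144 -> 129
BK 13: (-36.406,26.45) -> (-28.225,16.347) [heading=129, draw]
PU: pen up
RT 60: heading 129 -> 69
PD: pen down
Final: pos=(-28.225,16.347), heading=69, 5 segment(s) drawn

Segment lengths:
  seg 1: (0,0) -> (-13.753,9.992), length = 17
  seg 2: (-13.753,9.992) -> (-20.225,14.695), length = 8
  seg 3: (-20.225,14.695) -> (-31.552,22.924), length = 14
  seg 4: (-31.552,22.924) -> (-36.406,26.45), length = 6
  seg 5: (-36.406,26.45) -> (-28.225,16.347), length = 13
Total = 58

Answer: 58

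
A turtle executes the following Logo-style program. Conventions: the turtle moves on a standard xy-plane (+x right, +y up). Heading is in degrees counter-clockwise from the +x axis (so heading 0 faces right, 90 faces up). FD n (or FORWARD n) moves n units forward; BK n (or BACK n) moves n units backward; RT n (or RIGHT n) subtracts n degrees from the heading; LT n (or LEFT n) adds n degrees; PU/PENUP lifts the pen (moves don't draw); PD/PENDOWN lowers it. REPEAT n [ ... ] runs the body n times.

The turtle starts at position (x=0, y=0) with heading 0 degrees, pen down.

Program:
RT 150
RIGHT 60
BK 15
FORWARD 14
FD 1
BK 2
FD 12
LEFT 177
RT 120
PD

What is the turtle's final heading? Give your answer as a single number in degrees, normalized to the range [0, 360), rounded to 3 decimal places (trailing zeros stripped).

Executing turtle program step by step:
Start: pos=(0,0), heading=0, pen down
RT 150: heading 0 -> 210
RT 60: heading 210 -> 150
BK 15: (0,0) -> (12.99,-7.5) [heading=150, draw]
FD 14: (12.99,-7.5) -> (0.866,-0.5) [heading=150, draw]
FD 1: (0.866,-0.5) -> (0,0) [heading=150, draw]
BK 2: (0,0) -> (1.732,-1) [heading=150, draw]
FD 12: (1.732,-1) -> (-8.66,5) [heading=150, draw]
LT 177: heading 150 -> 327
RT 120: heading 327 -> 207
PD: pen down
Final: pos=(-8.66,5), heading=207, 5 segment(s) drawn

Answer: 207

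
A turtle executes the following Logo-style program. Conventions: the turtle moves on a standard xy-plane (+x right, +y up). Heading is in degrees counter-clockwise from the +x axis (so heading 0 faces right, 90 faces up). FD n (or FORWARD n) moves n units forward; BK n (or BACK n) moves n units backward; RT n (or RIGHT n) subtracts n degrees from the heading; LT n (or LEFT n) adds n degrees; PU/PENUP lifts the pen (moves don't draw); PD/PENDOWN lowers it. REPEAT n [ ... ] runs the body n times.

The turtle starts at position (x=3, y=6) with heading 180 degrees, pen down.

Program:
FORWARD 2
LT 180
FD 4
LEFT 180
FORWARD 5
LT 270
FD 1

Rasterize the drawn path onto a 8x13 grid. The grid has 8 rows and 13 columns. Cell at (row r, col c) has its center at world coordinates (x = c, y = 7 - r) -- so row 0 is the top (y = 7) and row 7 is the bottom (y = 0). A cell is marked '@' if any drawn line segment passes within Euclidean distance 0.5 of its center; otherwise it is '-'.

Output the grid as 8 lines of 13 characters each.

Answer: @------------
@@@@@@-------
-------------
-------------
-------------
-------------
-------------
-------------

Derivation:
Segment 0: (3,6) -> (1,6)
Segment 1: (1,6) -> (5,6)
Segment 2: (5,6) -> (0,6)
Segment 3: (0,6) -> (0,7)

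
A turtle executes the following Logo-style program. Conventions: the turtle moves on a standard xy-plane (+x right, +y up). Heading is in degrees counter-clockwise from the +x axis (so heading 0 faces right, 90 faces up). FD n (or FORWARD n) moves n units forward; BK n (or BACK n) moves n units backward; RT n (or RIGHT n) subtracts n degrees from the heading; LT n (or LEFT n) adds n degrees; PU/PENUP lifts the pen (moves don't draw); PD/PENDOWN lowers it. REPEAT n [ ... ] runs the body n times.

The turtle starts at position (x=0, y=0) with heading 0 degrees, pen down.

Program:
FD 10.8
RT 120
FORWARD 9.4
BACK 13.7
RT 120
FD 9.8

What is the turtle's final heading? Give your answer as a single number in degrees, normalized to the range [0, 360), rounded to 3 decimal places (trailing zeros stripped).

Executing turtle program step by step:
Start: pos=(0,0), heading=0, pen down
FD 10.8: (0,0) -> (10.8,0) [heading=0, draw]
RT 120: heading 0 -> 240
FD 9.4: (10.8,0) -> (6.1,-8.141) [heading=240, draw]
BK 13.7: (6.1,-8.141) -> (12.95,3.724) [heading=240, draw]
RT 120: heading 240 -> 120
FD 9.8: (12.95,3.724) -> (8.05,12.211) [heading=120, draw]
Final: pos=(8.05,12.211), heading=120, 4 segment(s) drawn

Answer: 120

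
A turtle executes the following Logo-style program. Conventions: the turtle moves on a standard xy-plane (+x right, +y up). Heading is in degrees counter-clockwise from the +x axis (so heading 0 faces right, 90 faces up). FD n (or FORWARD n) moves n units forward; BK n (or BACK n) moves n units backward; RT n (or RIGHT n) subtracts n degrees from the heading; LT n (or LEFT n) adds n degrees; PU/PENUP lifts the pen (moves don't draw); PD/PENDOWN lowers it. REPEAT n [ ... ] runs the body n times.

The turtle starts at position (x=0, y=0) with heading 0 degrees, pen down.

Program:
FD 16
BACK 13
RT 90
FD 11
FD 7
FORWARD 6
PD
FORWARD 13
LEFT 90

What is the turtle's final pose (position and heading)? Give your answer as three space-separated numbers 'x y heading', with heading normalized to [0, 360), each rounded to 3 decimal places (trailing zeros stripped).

Executing turtle program step by step:
Start: pos=(0,0), heading=0, pen down
FD 16: (0,0) -> (16,0) [heading=0, draw]
BK 13: (16,0) -> (3,0) [heading=0, draw]
RT 90: heading 0 -> 270
FD 11: (3,0) -> (3,-11) [heading=270, draw]
FD 7: (3,-11) -> (3,-18) [heading=270, draw]
FD 6: (3,-18) -> (3,-24) [heading=270, draw]
PD: pen down
FD 13: (3,-24) -> (3,-37) [heading=270, draw]
LT 90: heading 270 -> 0
Final: pos=(3,-37), heading=0, 6 segment(s) drawn

Answer: 3 -37 0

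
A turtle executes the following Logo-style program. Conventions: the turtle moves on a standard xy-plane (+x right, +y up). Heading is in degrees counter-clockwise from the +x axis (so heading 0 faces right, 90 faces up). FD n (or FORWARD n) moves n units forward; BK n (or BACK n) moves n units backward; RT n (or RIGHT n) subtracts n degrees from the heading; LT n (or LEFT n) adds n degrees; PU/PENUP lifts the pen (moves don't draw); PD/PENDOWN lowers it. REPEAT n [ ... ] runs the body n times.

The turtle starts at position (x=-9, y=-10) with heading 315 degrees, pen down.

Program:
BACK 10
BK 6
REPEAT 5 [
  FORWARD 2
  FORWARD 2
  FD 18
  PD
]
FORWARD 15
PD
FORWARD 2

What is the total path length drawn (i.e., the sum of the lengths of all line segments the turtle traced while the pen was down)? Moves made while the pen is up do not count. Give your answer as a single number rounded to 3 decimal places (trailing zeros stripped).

Answer: 143

Derivation:
Executing turtle program step by step:
Start: pos=(-9,-10), heading=315, pen down
BK 10: (-9,-10) -> (-16.071,-2.929) [heading=315, draw]
BK 6: (-16.071,-2.929) -> (-20.314,1.314) [heading=315, draw]
REPEAT 5 [
  -- iteration 1/5 --
  FD 2: (-20.314,1.314) -> (-18.899,-0.101) [heading=315, draw]
  FD 2: (-18.899,-0.101) -> (-17.485,-1.515) [heading=315, draw]
  FD 18: (-17.485,-1.515) -> (-4.757,-14.243) [heading=315, draw]
  PD: pen down
  -- iteration 2/5 --
  FD 2: (-4.757,-14.243) -> (-3.343,-15.657) [heading=315, draw]
  FD 2: (-3.343,-15.657) -> (-1.929,-17.071) [heading=315, draw]
  FD 18: (-1.929,-17.071) -> (10.799,-29.799) [heading=315, draw]
  PD: pen down
  -- iteration 3/5 --
  FD 2: (10.799,-29.799) -> (12.213,-31.213) [heading=315, draw]
  FD 2: (12.213,-31.213) -> (13.627,-32.627) [heading=315, draw]
  FD 18: (13.627,-32.627) -> (26.355,-45.355) [heading=315, draw]
  PD: pen down
  -- iteration 4/5 --
  FD 2: (26.355,-45.355) -> (27.77,-46.77) [heading=315, draw]
  FD 2: (27.77,-46.77) -> (29.184,-48.184) [heading=315, draw]
  FD 18: (29.184,-48.184) -> (41.912,-60.912) [heading=315, draw]
  PD: pen down
  -- iteration 5/5 --
  FD 2: (41.912,-60.912) -> (43.326,-62.326) [heading=315, draw]
  FD 2: (43.326,-62.326) -> (44.74,-63.74) [heading=315, draw]
  FD 18: (44.74,-63.74) -> (57.468,-76.468) [heading=315, draw]
  PD: pen down
]
FD 15: (57.468,-76.468) -> (68.075,-87.075) [heading=315, draw]
PD: pen down
FD 2: (68.075,-87.075) -> (69.489,-88.489) [heading=315, draw]
Final: pos=(69.489,-88.489), heading=315, 19 segment(s) drawn

Segment lengths:
  seg 1: (-9,-10) -> (-16.071,-2.929), length = 10
  seg 2: (-16.071,-2.929) -> (-20.314,1.314), length = 6
  seg 3: (-20.314,1.314) -> (-18.899,-0.101), length = 2
  seg 4: (-18.899,-0.101) -> (-17.485,-1.515), length = 2
  seg 5: (-17.485,-1.515) -> (-4.757,-14.243), length = 18
  seg 6: (-4.757,-14.243) -> (-3.343,-15.657), length = 2
  seg 7: (-3.343,-15.657) -> (-1.929,-17.071), length = 2
  seg 8: (-1.929,-17.071) -> (10.799,-29.799), length = 18
  seg 9: (10.799,-29.799) -> (12.213,-31.213), length = 2
  seg 10: (12.213,-31.213) -> (13.627,-32.627), length = 2
  seg 11: (13.627,-32.627) -> (26.355,-45.355), length = 18
  seg 12: (26.355,-45.355) -> (27.77,-46.77), length = 2
  seg 13: (27.77,-46.77) -> (29.184,-48.184), length = 2
  seg 14: (29.184,-48.184) -> (41.912,-60.912), length = 18
  seg 15: (41.912,-60.912) -> (43.326,-62.326), length = 2
  seg 16: (43.326,-62.326) -> (44.74,-63.74), length = 2
  seg 17: (44.74,-63.74) -> (57.468,-76.468), length = 18
  seg 18: (57.468,-76.468) -> (68.075,-87.075), length = 15
  seg 19: (68.075,-87.075) -> (69.489,-88.489), length = 2
Total = 143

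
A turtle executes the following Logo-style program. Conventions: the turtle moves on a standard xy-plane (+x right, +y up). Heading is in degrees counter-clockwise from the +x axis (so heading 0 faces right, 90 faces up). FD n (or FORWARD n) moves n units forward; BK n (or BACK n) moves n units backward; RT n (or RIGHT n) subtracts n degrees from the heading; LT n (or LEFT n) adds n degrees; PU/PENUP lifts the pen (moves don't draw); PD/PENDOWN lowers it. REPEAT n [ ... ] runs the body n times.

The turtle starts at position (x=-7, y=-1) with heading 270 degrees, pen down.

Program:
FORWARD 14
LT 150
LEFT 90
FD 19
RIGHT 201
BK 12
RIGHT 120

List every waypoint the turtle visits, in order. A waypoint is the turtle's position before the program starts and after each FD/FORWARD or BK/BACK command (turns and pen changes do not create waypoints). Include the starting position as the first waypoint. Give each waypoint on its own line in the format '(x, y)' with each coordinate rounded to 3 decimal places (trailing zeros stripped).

Answer: (-7, -1)
(-7, -15)
(-23.454, -5.5)
(-31.006, 3.826)

Derivation:
Executing turtle program step by step:
Start: pos=(-7,-1), heading=270, pen down
FD 14: (-7,-1) -> (-7,-15) [heading=270, draw]
LT 150: heading 270 -> 60
LT 90: heading 60 -> 150
FD 19: (-7,-15) -> (-23.454,-5.5) [heading=150, draw]
RT 201: heading 150 -> 309
BK 12: (-23.454,-5.5) -> (-31.006,3.826) [heading=309, draw]
RT 120: heading 309 -> 189
Final: pos=(-31.006,3.826), heading=189, 3 segment(s) drawn
Waypoints (4 total):
(-7, -1)
(-7, -15)
(-23.454, -5.5)
(-31.006, 3.826)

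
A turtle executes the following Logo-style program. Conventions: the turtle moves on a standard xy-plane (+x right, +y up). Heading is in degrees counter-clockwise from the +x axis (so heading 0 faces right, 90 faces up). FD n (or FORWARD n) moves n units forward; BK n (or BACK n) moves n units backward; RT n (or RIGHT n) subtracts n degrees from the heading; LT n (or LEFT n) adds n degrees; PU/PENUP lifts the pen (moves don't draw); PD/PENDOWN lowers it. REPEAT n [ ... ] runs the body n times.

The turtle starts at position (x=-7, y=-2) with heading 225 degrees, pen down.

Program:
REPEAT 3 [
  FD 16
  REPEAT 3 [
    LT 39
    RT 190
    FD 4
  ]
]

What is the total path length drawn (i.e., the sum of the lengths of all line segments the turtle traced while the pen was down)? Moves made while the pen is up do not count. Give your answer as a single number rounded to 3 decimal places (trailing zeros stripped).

Answer: 84

Derivation:
Executing turtle program step by step:
Start: pos=(-7,-2), heading=225, pen down
REPEAT 3 [
  -- iteration 1/3 --
  FD 16: (-7,-2) -> (-18.314,-13.314) [heading=225, draw]
  REPEAT 3 [
    -- iteration 1/3 --
    LT 39: heading 225 -> 264
    RT 190: heading 264 -> 74
    FD 4: (-18.314,-13.314) -> (-17.211,-9.469) [heading=74, draw]
    -- iteration 2/3 --
    LT 39: heading 74 -> 113
    RT 190: heading 113 -> 283
    FD 4: (-17.211,-9.469) -> (-16.311,-13.366) [heading=283, draw]
    -- iteration 3/3 --
    LT 39: heading 283 -> 322
    RT 190: heading 322 -> 132
    FD 4: (-16.311,-13.366) -> (-18.988,-10.394) [heading=132, draw]
  ]
  -- iteration 2/3 --
  FD 16: (-18.988,-10.394) -> (-29.694,1.497) [heading=132, draw]
  REPEAT 3 [
    -- iteration 1/3 --
    LT 39: heading 132 -> 171
    RT 190: heading 171 -> 341
    FD 4: (-29.694,1.497) -> (-25.912,0.194) [heading=341, draw]
    -- iteration 2/3 --
    LT 39: heading 341 -> 20
    RT 190: heading 20 -> 190
    FD 4: (-25.912,0.194) -> (-29.851,-0.5) [heading=190, draw]
    -- iteration 3/3 --
    LT 39: heading 190 -> 229
    RT 190: heading 229 -> 39
    FD 4: (-29.851,-0.5) -> (-26.743,2.017) [heading=39, draw]
  ]
  -- iteration 3/3 --
  FD 16: (-26.743,2.017) -> (-14.308,12.086) [heading=39, draw]
  REPEAT 3 [
    -- iteration 1/3 --
    LT 39: heading 39 -> 78
    RT 190: heading 78 -> 248
    FD 4: (-14.308,12.086) -> (-15.807,8.378) [heading=248, draw]
    -- iteration 2/3 --
    LT 39: heading 248 -> 287
    RT 190: heading 287 -> 97
    FD 4: (-15.807,8.378) -> (-16.294,12.348) [heading=97, draw]
    -- iteration 3/3 --
    LT 39: heading 97 -> 136
    RT 190: heading 136 -> 306
    FD 4: (-16.294,12.348) -> (-13.943,9.112) [heading=306, draw]
  ]
]
Final: pos=(-13.943,9.112), heading=306, 12 segment(s) drawn

Segment lengths:
  seg 1: (-7,-2) -> (-18.314,-13.314), length = 16
  seg 2: (-18.314,-13.314) -> (-17.211,-9.469), length = 4
  seg 3: (-17.211,-9.469) -> (-16.311,-13.366), length = 4
  seg 4: (-16.311,-13.366) -> (-18.988,-10.394), length = 4
  seg 5: (-18.988,-10.394) -> (-29.694,1.497), length = 16
  seg 6: (-29.694,1.497) -> (-25.912,0.194), length = 4
  seg 7: (-25.912,0.194) -> (-29.851,-0.5), length = 4
  seg 8: (-29.851,-0.5) -> (-26.743,2.017), length = 4
  seg 9: (-26.743,2.017) -> (-14.308,12.086), length = 16
  seg 10: (-14.308,12.086) -> (-15.807,8.378), length = 4
  seg 11: (-15.807,8.378) -> (-16.294,12.348), length = 4
  seg 12: (-16.294,12.348) -> (-13.943,9.112), length = 4
Total = 84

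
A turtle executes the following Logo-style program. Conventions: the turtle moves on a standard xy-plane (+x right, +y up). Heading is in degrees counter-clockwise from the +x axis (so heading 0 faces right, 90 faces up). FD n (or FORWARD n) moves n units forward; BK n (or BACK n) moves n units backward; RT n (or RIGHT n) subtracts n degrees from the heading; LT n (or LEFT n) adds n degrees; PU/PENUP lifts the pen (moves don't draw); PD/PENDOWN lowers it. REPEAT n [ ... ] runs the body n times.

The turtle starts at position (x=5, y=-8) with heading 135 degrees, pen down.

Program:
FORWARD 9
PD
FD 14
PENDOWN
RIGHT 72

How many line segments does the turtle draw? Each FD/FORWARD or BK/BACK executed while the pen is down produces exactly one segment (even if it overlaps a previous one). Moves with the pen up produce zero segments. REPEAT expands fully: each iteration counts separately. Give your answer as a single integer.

Answer: 2

Derivation:
Executing turtle program step by step:
Start: pos=(5,-8), heading=135, pen down
FD 9: (5,-8) -> (-1.364,-1.636) [heading=135, draw]
PD: pen down
FD 14: (-1.364,-1.636) -> (-11.263,8.263) [heading=135, draw]
PD: pen down
RT 72: heading 135 -> 63
Final: pos=(-11.263,8.263), heading=63, 2 segment(s) drawn
Segments drawn: 2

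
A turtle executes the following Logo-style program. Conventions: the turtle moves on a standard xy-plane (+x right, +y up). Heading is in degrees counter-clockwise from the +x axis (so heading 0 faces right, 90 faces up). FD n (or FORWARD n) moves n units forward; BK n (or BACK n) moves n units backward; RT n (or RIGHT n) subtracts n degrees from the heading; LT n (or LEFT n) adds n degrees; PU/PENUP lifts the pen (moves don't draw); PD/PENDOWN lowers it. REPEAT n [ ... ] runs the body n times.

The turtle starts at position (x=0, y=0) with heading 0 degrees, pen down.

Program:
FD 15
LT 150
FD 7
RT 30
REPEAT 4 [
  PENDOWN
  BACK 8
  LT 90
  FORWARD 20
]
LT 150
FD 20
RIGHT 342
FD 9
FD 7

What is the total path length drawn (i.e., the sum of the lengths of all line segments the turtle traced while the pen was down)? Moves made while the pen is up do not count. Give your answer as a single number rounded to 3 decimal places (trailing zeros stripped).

Answer: 170

Derivation:
Executing turtle program step by step:
Start: pos=(0,0), heading=0, pen down
FD 15: (0,0) -> (15,0) [heading=0, draw]
LT 150: heading 0 -> 150
FD 7: (15,0) -> (8.938,3.5) [heading=150, draw]
RT 30: heading 150 -> 120
REPEAT 4 [
  -- iteration 1/4 --
  PD: pen down
  BK 8: (8.938,3.5) -> (12.938,-3.428) [heading=120, draw]
  LT 90: heading 120 -> 210
  FD 20: (12.938,-3.428) -> (-4.383,-13.428) [heading=210, draw]
  -- iteration 2/4 --
  PD: pen down
  BK 8: (-4.383,-13.428) -> (2.546,-9.428) [heading=210, draw]
  LT 90: heading 210 -> 300
  FD 20: (2.546,-9.428) -> (12.546,-26.749) [heading=300, draw]
  -- iteration 3/4 --
  PD: pen down
  BK 8: (12.546,-26.749) -> (8.546,-19.821) [heading=300, draw]
  LT 90: heading 300 -> 30
  FD 20: (8.546,-19.821) -> (25.866,-9.821) [heading=30, draw]
  -- iteration 4/4 --
  PD: pen down
  BK 8: (25.866,-9.821) -> (18.938,-13.821) [heading=30, draw]
  LT 90: heading 30 -> 120
  FD 20: (18.938,-13.821) -> (8.938,3.5) [heading=120, draw]
]
LT 150: heading 120 -> 270
FD 20: (8.938,3.5) -> (8.938,-16.5) [heading=270, draw]
RT 342: heading 270 -> 288
FD 9: (8.938,-16.5) -> (11.719,-25.06) [heading=288, draw]
FD 7: (11.719,-25.06) -> (13.882,-31.717) [heading=288, draw]
Final: pos=(13.882,-31.717), heading=288, 13 segment(s) drawn

Segment lengths:
  seg 1: (0,0) -> (15,0), length = 15
  seg 2: (15,0) -> (8.938,3.5), length = 7
  seg 3: (8.938,3.5) -> (12.938,-3.428), length = 8
  seg 4: (12.938,-3.428) -> (-4.383,-13.428), length = 20
  seg 5: (-4.383,-13.428) -> (2.546,-9.428), length = 8
  seg 6: (2.546,-9.428) -> (12.546,-26.749), length = 20
  seg 7: (12.546,-26.749) -> (8.546,-19.821), length = 8
  seg 8: (8.546,-19.821) -> (25.866,-9.821), length = 20
  seg 9: (25.866,-9.821) -> (18.938,-13.821), length = 8
  seg 10: (18.938,-13.821) -> (8.938,3.5), length = 20
  seg 11: (8.938,3.5) -> (8.938,-16.5), length = 20
  seg 12: (8.938,-16.5) -> (11.719,-25.06), length = 9
  seg 13: (11.719,-25.06) -> (13.882,-31.717), length = 7
Total = 170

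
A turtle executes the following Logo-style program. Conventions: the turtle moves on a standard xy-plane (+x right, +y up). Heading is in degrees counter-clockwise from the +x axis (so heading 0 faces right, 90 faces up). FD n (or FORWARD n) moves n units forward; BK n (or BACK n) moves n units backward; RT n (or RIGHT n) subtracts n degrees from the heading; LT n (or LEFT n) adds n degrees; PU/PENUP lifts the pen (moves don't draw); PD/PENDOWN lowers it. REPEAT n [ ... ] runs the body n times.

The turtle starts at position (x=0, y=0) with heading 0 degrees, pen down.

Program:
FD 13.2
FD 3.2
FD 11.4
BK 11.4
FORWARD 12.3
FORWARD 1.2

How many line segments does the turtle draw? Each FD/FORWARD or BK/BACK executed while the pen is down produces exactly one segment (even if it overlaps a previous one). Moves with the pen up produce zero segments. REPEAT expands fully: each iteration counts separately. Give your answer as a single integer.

Executing turtle program step by step:
Start: pos=(0,0), heading=0, pen down
FD 13.2: (0,0) -> (13.2,0) [heading=0, draw]
FD 3.2: (13.2,0) -> (16.4,0) [heading=0, draw]
FD 11.4: (16.4,0) -> (27.8,0) [heading=0, draw]
BK 11.4: (27.8,0) -> (16.4,0) [heading=0, draw]
FD 12.3: (16.4,0) -> (28.7,0) [heading=0, draw]
FD 1.2: (28.7,0) -> (29.9,0) [heading=0, draw]
Final: pos=(29.9,0), heading=0, 6 segment(s) drawn
Segments drawn: 6

Answer: 6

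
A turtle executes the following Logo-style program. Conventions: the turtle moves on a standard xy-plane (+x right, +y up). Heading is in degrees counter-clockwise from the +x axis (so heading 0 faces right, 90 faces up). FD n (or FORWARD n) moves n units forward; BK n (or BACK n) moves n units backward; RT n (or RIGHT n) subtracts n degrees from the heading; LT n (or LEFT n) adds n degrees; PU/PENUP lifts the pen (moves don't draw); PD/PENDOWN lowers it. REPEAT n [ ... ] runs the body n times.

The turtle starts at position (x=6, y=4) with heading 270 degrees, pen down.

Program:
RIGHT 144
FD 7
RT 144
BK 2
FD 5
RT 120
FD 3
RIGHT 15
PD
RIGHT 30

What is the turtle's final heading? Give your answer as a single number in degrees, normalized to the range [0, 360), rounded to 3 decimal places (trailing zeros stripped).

Answer: 177

Derivation:
Executing turtle program step by step:
Start: pos=(6,4), heading=270, pen down
RT 144: heading 270 -> 126
FD 7: (6,4) -> (1.886,9.663) [heading=126, draw]
RT 144: heading 126 -> 342
BK 2: (1.886,9.663) -> (-0.017,10.281) [heading=342, draw]
FD 5: (-0.017,10.281) -> (4.739,8.736) [heading=342, draw]
RT 120: heading 342 -> 222
FD 3: (4.739,8.736) -> (2.509,6.729) [heading=222, draw]
RT 15: heading 222 -> 207
PD: pen down
RT 30: heading 207 -> 177
Final: pos=(2.509,6.729), heading=177, 4 segment(s) drawn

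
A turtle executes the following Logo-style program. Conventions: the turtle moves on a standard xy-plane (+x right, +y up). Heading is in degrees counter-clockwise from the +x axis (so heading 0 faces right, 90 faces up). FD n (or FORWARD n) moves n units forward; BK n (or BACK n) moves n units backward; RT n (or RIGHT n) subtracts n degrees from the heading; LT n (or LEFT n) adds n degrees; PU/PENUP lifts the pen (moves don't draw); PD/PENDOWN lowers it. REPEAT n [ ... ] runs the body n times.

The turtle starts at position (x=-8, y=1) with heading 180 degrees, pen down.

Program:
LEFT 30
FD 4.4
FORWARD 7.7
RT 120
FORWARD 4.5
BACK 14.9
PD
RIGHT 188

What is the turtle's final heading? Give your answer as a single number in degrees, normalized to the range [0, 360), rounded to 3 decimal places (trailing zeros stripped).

Executing turtle program step by step:
Start: pos=(-8,1), heading=180, pen down
LT 30: heading 180 -> 210
FD 4.4: (-8,1) -> (-11.811,-1.2) [heading=210, draw]
FD 7.7: (-11.811,-1.2) -> (-18.479,-5.05) [heading=210, draw]
RT 120: heading 210 -> 90
FD 4.5: (-18.479,-5.05) -> (-18.479,-0.55) [heading=90, draw]
BK 14.9: (-18.479,-0.55) -> (-18.479,-15.45) [heading=90, draw]
PD: pen down
RT 188: heading 90 -> 262
Final: pos=(-18.479,-15.45), heading=262, 4 segment(s) drawn

Answer: 262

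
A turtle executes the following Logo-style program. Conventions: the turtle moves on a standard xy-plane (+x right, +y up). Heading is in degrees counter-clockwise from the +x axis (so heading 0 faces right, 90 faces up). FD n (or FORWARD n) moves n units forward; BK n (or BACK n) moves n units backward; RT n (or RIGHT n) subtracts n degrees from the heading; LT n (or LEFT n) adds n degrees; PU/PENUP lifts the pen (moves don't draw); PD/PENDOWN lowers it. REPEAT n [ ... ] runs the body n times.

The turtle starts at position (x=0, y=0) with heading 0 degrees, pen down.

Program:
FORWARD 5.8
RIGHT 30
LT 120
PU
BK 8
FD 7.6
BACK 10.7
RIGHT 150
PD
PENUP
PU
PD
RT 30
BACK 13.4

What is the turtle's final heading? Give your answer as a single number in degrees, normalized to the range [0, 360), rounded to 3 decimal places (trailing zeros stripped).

Executing turtle program step by step:
Start: pos=(0,0), heading=0, pen down
FD 5.8: (0,0) -> (5.8,0) [heading=0, draw]
RT 30: heading 0 -> 330
LT 120: heading 330 -> 90
PU: pen up
BK 8: (5.8,0) -> (5.8,-8) [heading=90, move]
FD 7.6: (5.8,-8) -> (5.8,-0.4) [heading=90, move]
BK 10.7: (5.8,-0.4) -> (5.8,-11.1) [heading=90, move]
RT 150: heading 90 -> 300
PD: pen down
PU: pen up
PU: pen up
PD: pen down
RT 30: heading 300 -> 270
BK 13.4: (5.8,-11.1) -> (5.8,2.3) [heading=270, draw]
Final: pos=(5.8,2.3), heading=270, 2 segment(s) drawn

Answer: 270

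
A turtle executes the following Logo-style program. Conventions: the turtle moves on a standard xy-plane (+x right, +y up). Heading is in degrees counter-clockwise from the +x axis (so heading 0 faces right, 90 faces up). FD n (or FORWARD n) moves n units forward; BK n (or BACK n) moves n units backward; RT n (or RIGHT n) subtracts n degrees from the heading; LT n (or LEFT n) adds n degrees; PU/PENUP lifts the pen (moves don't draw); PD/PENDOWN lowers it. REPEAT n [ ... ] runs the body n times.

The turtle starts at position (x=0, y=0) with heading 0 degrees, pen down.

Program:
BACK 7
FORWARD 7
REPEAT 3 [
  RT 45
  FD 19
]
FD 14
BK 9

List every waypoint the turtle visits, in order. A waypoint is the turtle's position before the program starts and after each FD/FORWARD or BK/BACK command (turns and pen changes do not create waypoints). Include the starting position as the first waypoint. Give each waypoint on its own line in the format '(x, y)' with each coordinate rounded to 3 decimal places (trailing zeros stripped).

Executing turtle program step by step:
Start: pos=(0,0), heading=0, pen down
BK 7: (0,0) -> (-7,0) [heading=0, draw]
FD 7: (-7,0) -> (0,0) [heading=0, draw]
REPEAT 3 [
  -- iteration 1/3 --
  RT 45: heading 0 -> 315
  FD 19: (0,0) -> (13.435,-13.435) [heading=315, draw]
  -- iteration 2/3 --
  RT 45: heading 315 -> 270
  FD 19: (13.435,-13.435) -> (13.435,-32.435) [heading=270, draw]
  -- iteration 3/3 --
  RT 45: heading 270 -> 225
  FD 19: (13.435,-32.435) -> (0,-45.87) [heading=225, draw]
]
FD 14: (0,-45.87) -> (-9.899,-55.77) [heading=225, draw]
BK 9: (-9.899,-55.77) -> (-3.536,-49.406) [heading=225, draw]
Final: pos=(-3.536,-49.406), heading=225, 7 segment(s) drawn
Waypoints (8 total):
(0, 0)
(-7, 0)
(0, 0)
(13.435, -13.435)
(13.435, -32.435)
(0, -45.87)
(-9.899, -55.77)
(-3.536, -49.406)

Answer: (0, 0)
(-7, 0)
(0, 0)
(13.435, -13.435)
(13.435, -32.435)
(0, -45.87)
(-9.899, -55.77)
(-3.536, -49.406)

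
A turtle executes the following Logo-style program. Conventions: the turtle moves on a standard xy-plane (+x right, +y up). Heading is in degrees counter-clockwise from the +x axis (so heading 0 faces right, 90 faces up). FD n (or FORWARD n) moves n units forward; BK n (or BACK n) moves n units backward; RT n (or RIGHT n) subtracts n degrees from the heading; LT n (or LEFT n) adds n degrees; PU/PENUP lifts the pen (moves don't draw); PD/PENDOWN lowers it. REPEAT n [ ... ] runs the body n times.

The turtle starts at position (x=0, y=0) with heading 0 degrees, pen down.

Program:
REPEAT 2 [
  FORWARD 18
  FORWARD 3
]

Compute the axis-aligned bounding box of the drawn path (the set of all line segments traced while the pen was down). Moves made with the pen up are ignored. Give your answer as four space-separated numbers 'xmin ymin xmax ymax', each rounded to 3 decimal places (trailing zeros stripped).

Executing turtle program step by step:
Start: pos=(0,0), heading=0, pen down
REPEAT 2 [
  -- iteration 1/2 --
  FD 18: (0,0) -> (18,0) [heading=0, draw]
  FD 3: (18,0) -> (21,0) [heading=0, draw]
  -- iteration 2/2 --
  FD 18: (21,0) -> (39,0) [heading=0, draw]
  FD 3: (39,0) -> (42,0) [heading=0, draw]
]
Final: pos=(42,0), heading=0, 4 segment(s) drawn

Segment endpoints: x in {0, 18, 21, 39, 42}, y in {0}
xmin=0, ymin=0, xmax=42, ymax=0

Answer: 0 0 42 0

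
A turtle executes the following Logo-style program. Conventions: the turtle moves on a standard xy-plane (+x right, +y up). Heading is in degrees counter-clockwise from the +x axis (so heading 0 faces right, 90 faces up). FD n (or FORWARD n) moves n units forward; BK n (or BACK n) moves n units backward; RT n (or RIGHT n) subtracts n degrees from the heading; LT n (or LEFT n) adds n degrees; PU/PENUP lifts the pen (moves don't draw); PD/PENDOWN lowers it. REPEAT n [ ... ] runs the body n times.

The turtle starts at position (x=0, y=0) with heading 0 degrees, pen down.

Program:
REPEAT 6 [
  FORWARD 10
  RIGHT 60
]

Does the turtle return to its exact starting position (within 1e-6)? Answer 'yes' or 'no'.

Answer: yes

Derivation:
Executing turtle program step by step:
Start: pos=(0,0), heading=0, pen down
REPEAT 6 [
  -- iteration 1/6 --
  FD 10: (0,0) -> (10,0) [heading=0, draw]
  RT 60: heading 0 -> 300
  -- iteration 2/6 --
  FD 10: (10,0) -> (15,-8.66) [heading=300, draw]
  RT 60: heading 300 -> 240
  -- iteration 3/6 --
  FD 10: (15,-8.66) -> (10,-17.321) [heading=240, draw]
  RT 60: heading 240 -> 180
  -- iteration 4/6 --
  FD 10: (10,-17.321) -> (0,-17.321) [heading=180, draw]
  RT 60: heading 180 -> 120
  -- iteration 5/6 --
  FD 10: (0,-17.321) -> (-5,-8.66) [heading=120, draw]
  RT 60: heading 120 -> 60
  -- iteration 6/6 --
  FD 10: (-5,-8.66) -> (0,0) [heading=60, draw]
  RT 60: heading 60 -> 0
]
Final: pos=(0,0), heading=0, 6 segment(s) drawn

Start position: (0, 0)
Final position: (0, 0)
Distance = 0; < 1e-6 -> CLOSED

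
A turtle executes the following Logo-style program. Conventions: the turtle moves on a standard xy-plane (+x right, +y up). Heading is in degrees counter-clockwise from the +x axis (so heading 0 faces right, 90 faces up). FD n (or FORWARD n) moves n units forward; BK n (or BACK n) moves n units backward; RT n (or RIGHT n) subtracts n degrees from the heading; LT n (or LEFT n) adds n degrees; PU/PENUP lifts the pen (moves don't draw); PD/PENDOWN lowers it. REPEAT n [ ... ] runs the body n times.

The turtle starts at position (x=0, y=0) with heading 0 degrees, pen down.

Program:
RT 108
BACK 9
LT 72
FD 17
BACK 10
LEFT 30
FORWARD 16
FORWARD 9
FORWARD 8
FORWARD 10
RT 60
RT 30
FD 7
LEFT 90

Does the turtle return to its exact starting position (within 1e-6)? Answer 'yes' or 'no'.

Answer: no

Derivation:
Executing turtle program step by step:
Start: pos=(0,0), heading=0, pen down
RT 108: heading 0 -> 252
BK 9: (0,0) -> (2.781,8.56) [heading=252, draw]
LT 72: heading 252 -> 324
FD 17: (2.781,8.56) -> (16.534,-1.433) [heading=324, draw]
BK 10: (16.534,-1.433) -> (8.444,4.445) [heading=324, draw]
LT 30: heading 324 -> 354
FD 16: (8.444,4.445) -> (24.357,2.773) [heading=354, draw]
FD 9: (24.357,2.773) -> (33.307,1.832) [heading=354, draw]
FD 8: (33.307,1.832) -> (41.263,0.996) [heading=354, draw]
FD 10: (41.263,0.996) -> (51.209,-0.05) [heading=354, draw]
RT 60: heading 354 -> 294
RT 30: heading 294 -> 264
FD 7: (51.209,-0.05) -> (50.477,-7.011) [heading=264, draw]
LT 90: heading 264 -> 354
Final: pos=(50.477,-7.011), heading=354, 8 segment(s) drawn

Start position: (0, 0)
Final position: (50.477, -7.011)
Distance = 50.962; >= 1e-6 -> NOT closed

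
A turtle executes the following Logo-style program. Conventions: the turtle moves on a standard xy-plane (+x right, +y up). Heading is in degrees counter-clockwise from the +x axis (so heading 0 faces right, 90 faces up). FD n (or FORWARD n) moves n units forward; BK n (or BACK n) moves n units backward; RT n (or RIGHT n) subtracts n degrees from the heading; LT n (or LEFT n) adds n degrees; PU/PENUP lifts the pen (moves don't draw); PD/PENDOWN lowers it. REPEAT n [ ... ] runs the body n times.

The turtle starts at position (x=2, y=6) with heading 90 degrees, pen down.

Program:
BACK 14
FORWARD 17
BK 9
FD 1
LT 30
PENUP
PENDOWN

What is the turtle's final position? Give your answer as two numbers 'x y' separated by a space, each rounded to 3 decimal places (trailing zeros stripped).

Executing turtle program step by step:
Start: pos=(2,6), heading=90, pen down
BK 14: (2,6) -> (2,-8) [heading=90, draw]
FD 17: (2,-8) -> (2,9) [heading=90, draw]
BK 9: (2,9) -> (2,0) [heading=90, draw]
FD 1: (2,0) -> (2,1) [heading=90, draw]
LT 30: heading 90 -> 120
PU: pen up
PD: pen down
Final: pos=(2,1), heading=120, 4 segment(s) drawn

Answer: 2 1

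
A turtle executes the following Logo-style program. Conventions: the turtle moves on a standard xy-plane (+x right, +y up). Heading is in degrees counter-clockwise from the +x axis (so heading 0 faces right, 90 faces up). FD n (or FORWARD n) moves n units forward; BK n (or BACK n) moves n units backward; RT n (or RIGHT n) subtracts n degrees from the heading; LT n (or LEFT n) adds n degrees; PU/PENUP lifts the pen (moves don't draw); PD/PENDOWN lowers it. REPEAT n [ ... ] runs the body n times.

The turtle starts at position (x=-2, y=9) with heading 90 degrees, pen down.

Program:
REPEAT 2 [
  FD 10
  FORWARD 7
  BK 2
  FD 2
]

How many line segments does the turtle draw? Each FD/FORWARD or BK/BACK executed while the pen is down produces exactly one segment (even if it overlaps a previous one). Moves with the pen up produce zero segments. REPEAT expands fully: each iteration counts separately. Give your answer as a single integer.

Executing turtle program step by step:
Start: pos=(-2,9), heading=90, pen down
REPEAT 2 [
  -- iteration 1/2 --
  FD 10: (-2,9) -> (-2,19) [heading=90, draw]
  FD 7: (-2,19) -> (-2,26) [heading=90, draw]
  BK 2: (-2,26) -> (-2,24) [heading=90, draw]
  FD 2: (-2,24) -> (-2,26) [heading=90, draw]
  -- iteration 2/2 --
  FD 10: (-2,26) -> (-2,36) [heading=90, draw]
  FD 7: (-2,36) -> (-2,43) [heading=90, draw]
  BK 2: (-2,43) -> (-2,41) [heading=90, draw]
  FD 2: (-2,41) -> (-2,43) [heading=90, draw]
]
Final: pos=(-2,43), heading=90, 8 segment(s) drawn
Segments drawn: 8

Answer: 8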